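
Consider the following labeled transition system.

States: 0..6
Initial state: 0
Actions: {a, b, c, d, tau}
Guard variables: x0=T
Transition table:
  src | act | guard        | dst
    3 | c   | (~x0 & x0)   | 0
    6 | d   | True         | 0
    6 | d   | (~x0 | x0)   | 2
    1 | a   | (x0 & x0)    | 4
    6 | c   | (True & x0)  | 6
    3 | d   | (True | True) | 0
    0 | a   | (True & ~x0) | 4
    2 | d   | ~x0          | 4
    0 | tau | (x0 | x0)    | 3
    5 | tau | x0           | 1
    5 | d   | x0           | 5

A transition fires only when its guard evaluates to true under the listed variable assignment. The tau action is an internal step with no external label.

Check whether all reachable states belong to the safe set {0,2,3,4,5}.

Answer: INVARIANT HOLDS

Trace:
Inv-set: {0,2,3,4,5}
Reachable = {0,3}
  0: ✓
  3: ✓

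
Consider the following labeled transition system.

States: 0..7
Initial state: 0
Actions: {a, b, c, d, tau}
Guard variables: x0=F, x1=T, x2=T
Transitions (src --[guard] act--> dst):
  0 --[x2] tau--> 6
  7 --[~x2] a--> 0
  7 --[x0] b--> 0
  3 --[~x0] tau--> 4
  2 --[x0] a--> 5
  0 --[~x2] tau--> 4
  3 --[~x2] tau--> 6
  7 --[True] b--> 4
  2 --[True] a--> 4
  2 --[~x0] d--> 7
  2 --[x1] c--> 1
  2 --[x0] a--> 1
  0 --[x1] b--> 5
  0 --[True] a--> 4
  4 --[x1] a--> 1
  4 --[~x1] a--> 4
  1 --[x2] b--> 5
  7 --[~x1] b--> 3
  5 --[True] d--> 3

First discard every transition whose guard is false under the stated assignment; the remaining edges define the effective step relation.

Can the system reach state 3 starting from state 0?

After dropping false guards: 11 live edges.
L0 = {0}
L1 = {4,5,6}  now seen {0,4,5,6}
L2 = {1,3}  now seen {0,1,3,4,5,6}
R = {0,1,3,4,5,6}
witness 3: b·d

Answer: REACHABLE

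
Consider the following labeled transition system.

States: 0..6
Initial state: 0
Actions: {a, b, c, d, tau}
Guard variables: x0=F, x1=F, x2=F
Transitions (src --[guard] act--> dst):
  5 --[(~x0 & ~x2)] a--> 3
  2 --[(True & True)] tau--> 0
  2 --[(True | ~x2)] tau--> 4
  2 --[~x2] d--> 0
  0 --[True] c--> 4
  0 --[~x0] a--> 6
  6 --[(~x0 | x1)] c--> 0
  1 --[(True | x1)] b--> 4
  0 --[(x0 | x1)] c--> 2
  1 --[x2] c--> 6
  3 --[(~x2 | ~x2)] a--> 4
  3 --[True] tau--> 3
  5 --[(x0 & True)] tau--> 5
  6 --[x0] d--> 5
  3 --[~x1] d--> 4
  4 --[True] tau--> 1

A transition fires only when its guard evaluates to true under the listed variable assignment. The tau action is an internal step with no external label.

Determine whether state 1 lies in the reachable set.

Answer: REACHABLE

Analysis:
After dropping false guards: 12 live edges.
depth 0: {0}
depth 1: {4,6}  now seen {0,4,6}
depth 2: {1}  now seen {0,1,4,6}
Reach set: {0,1,4,6}
trace reaching 1: c·tau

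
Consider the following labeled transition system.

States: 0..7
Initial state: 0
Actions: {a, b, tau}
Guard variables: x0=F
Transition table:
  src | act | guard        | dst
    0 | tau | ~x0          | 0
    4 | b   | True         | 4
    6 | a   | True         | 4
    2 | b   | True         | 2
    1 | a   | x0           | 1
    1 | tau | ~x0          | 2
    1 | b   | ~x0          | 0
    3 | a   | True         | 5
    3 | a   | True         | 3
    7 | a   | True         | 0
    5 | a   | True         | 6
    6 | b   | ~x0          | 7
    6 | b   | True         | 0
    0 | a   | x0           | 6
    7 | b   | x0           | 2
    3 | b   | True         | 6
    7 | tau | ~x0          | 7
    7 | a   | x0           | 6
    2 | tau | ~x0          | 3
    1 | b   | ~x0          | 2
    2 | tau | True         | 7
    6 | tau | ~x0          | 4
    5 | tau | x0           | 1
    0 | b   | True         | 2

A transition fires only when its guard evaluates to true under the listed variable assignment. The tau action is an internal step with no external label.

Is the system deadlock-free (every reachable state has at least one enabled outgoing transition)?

Answer: DEADLOCK-FREE

Working:
Reachable = {0,2,3,4,5,6,7}
  0: b→2  tau→0  [2 exit(s)]
  2: b→2  tau→3  tau→7  [3 exit(s)]
  3: a→3  a→5  b→6  [3 exit(s)]
  4: b→4  [1 exit(s)]
  5: a→6  [1 exit(s)]
  6: a→4  b→0  b→7  tau→4  [4 exit(s)]
  7: a→0  tau→7  [2 exit(s)]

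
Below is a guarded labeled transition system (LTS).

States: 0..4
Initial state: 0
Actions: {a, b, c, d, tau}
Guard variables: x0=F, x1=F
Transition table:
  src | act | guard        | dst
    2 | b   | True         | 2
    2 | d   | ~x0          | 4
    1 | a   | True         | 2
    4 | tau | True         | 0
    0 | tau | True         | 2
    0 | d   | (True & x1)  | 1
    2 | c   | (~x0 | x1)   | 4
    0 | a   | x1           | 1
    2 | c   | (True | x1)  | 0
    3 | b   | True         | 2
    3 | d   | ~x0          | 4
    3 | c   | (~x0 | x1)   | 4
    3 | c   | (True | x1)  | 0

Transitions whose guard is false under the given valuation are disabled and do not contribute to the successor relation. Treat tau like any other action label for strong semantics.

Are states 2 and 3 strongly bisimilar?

Answer: BISIMILAR

Analysis:
Bisimulation quotient by refinement:
  round 0: {{0,1,2,3,4}}
  round 1: {{0,4},{1},{2,3}}
  round 2: {{0},{1},{2,3},{4}}
Fixed point at round 3; 4 class(es).
2∈{2,3}, 3∈{2,3}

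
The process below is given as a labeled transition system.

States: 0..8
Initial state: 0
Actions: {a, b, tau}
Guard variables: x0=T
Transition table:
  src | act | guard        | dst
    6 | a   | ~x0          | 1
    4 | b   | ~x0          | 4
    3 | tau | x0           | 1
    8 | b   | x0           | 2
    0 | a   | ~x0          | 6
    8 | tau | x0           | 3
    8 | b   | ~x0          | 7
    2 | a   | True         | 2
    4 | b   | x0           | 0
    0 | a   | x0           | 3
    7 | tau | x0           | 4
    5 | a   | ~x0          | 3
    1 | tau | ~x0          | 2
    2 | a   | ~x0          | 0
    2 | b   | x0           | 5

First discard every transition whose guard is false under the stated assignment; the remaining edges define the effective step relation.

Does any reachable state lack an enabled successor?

Answer: DEADLOCK at state 1

Analysis:
R = {0,1,3}
  0: a→3  [deg 1]
  1: ∅  [deadlock]
  3: tau→1  [deg 1]
witness 1: a·tau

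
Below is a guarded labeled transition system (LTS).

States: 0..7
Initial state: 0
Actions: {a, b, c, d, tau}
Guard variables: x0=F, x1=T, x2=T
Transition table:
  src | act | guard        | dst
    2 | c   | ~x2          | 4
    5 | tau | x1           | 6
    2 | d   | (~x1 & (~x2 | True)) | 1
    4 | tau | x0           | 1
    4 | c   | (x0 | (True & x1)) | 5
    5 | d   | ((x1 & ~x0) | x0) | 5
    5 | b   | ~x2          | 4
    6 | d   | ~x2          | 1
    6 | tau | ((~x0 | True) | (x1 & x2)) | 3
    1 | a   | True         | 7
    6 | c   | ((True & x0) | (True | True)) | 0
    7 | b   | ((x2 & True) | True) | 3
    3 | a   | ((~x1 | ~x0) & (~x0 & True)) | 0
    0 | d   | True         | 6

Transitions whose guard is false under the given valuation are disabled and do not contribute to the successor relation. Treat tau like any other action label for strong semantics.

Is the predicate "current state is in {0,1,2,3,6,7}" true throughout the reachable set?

Inv-set: {0,1,2,3,6,7}
Reach set: {0,3,6}
  0: ok
  3: ok
  6: ok

Answer: INVARIANT HOLDS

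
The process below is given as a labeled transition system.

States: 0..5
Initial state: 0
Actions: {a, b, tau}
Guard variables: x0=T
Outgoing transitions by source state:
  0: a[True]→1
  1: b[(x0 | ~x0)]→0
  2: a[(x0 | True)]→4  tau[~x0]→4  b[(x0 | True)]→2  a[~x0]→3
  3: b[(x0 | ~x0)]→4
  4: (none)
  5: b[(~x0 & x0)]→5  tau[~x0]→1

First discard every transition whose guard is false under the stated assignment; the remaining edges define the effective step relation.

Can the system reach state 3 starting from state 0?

Answer: UNREACHABLE

Trace:
After dropping false guards: 5 live edges.
depth 0: {0}
depth 1: {1}  total {0,1}
R = {0,1}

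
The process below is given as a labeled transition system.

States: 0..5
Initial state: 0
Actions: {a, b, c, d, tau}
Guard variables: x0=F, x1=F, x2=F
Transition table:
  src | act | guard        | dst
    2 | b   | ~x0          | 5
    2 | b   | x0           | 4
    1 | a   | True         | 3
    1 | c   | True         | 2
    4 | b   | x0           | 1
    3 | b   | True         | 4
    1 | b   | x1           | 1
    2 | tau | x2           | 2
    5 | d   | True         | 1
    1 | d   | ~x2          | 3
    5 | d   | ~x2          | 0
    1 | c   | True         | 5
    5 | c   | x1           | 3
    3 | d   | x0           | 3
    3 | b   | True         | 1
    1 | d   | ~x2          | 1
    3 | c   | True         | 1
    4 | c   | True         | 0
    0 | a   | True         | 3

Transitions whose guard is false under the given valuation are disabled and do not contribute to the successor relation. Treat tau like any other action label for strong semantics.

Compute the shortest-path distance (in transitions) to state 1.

Answer: 2

Trace:
Breadth-first toward 1:
  depth 0: {0}
  depth 1: {3}
  depth 2: {1,4}
depth(1)=2, e.g. a·b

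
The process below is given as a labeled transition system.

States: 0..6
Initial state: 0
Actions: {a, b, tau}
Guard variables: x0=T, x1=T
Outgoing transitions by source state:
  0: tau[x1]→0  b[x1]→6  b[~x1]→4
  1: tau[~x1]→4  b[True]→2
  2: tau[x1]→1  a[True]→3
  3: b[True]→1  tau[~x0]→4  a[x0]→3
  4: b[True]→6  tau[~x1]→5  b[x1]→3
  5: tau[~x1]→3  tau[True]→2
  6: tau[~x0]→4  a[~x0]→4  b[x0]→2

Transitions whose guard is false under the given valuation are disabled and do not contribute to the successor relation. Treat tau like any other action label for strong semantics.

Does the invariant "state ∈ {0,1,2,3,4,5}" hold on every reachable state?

Answer: INVARIANT VIOLATED at state 6

Analysis:
Inv-set: {0,1,2,3,4,5}
Reachable = {0,1,2,3,6}
  0: ✓
  1: ✓
  2: ✓
  3: ✓
  6: VIOLATES
counterexample path to 6: b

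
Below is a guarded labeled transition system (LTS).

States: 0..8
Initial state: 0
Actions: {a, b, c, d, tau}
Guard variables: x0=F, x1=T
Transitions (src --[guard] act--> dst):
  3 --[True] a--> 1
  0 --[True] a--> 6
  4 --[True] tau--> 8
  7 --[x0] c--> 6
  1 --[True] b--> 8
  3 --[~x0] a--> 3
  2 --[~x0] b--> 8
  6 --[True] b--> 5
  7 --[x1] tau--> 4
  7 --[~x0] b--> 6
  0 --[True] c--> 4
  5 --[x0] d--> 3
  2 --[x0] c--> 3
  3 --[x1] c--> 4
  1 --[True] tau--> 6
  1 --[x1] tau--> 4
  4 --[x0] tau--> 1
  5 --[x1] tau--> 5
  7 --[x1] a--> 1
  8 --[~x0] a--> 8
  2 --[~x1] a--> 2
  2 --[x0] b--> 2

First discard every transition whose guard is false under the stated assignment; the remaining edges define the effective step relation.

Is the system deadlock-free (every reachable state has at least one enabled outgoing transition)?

Reach set: {0,4,5,6,8}
  0: a→6  c→4  [2 out]
  4: tau→8  [1 out]
  5: tau→5  [1 out]
  6: b→5  [1 out]
  8: a→8  [1 out]

Answer: DEADLOCK-FREE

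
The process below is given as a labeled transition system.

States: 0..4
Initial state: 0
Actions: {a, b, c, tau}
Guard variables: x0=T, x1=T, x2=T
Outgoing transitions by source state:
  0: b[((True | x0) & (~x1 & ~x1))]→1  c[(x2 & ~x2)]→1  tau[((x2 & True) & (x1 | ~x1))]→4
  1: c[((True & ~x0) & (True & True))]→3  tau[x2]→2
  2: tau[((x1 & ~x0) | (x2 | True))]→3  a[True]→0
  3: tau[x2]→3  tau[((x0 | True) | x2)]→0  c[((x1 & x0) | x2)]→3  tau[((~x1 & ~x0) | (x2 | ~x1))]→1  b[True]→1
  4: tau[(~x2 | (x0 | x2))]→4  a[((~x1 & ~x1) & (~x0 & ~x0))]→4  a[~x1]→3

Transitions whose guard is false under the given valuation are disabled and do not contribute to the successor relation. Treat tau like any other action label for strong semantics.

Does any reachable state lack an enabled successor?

Reach set: {0,4}
  0: tau→4  [deg 1]
  4: tau→4  [deg 1]

Answer: DEADLOCK-FREE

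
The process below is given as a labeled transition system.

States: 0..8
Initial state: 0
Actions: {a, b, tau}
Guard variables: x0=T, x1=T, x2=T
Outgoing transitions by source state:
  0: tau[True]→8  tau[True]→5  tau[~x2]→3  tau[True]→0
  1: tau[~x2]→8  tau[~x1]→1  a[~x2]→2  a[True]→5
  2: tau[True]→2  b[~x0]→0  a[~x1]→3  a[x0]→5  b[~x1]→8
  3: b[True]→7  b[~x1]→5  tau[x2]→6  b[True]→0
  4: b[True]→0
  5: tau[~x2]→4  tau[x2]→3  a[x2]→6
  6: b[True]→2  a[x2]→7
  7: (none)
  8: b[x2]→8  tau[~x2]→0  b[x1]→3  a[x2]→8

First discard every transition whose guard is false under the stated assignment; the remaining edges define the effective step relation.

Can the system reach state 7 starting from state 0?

Answer: REACHABLE

Analysis:
17 transition(s) survive guard evaluation.
Layer 0: {0}
Layer 1: {5,8}  now seen {0,5,8}
Layer 2: {3,6}  now seen {0,3,5,6,8}
Layer 3: {2,7}  now seen {0,2,3,5,6,7,8}
R = {0,2,3,5,6,7,8}
Path to 7: tau·b·b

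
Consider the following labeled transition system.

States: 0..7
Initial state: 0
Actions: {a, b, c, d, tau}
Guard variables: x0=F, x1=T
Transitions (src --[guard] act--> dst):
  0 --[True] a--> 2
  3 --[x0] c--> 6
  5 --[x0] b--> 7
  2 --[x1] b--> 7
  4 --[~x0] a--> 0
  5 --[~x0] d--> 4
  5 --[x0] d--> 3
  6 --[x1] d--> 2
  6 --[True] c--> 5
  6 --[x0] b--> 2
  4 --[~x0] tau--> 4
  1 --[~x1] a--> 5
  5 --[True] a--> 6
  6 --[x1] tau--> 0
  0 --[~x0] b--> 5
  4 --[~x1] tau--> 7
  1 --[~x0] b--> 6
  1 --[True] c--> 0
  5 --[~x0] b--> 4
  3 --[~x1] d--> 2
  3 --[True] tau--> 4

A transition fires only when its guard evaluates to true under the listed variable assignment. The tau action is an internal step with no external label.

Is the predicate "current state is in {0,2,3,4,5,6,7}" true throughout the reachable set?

Allowed set {0,2,3,4,5,6,7}
Reachable = {0,2,4,5,6,7}
  0: safe
  2: safe
  4: safe
  5: safe
  6: safe
  7: safe

Answer: INVARIANT HOLDS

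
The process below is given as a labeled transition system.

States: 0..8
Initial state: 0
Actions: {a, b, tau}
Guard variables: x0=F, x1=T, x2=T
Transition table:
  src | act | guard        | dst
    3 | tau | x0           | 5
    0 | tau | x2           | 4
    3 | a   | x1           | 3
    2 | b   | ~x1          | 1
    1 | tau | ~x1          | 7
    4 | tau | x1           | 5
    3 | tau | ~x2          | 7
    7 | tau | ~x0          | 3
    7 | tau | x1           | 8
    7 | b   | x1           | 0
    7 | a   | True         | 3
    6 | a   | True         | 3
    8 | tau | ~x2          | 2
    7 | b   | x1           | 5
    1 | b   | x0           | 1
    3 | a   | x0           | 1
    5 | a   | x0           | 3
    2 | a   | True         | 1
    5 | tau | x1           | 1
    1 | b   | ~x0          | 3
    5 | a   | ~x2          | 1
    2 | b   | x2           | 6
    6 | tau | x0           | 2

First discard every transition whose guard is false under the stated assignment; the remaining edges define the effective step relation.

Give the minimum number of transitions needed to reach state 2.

Layered search for 2:
  Layer 0: {0}
  Layer 1: {4}
  Layer 2: {5}
  Layer 3: {1}
  Layer 4: {3}
2 never appears.

Answer: UNREACHABLE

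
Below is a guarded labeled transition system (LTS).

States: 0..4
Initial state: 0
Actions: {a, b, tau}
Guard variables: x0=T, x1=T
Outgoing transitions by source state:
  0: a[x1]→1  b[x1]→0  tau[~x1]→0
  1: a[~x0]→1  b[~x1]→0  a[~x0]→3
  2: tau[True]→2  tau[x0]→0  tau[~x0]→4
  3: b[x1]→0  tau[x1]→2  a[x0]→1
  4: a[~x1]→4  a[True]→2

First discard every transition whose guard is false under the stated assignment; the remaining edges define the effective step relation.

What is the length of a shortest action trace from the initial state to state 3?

Layered search for 3:
  Layer 0: {0}
  Layer 1: {1}
3 never appears.

Answer: UNREACHABLE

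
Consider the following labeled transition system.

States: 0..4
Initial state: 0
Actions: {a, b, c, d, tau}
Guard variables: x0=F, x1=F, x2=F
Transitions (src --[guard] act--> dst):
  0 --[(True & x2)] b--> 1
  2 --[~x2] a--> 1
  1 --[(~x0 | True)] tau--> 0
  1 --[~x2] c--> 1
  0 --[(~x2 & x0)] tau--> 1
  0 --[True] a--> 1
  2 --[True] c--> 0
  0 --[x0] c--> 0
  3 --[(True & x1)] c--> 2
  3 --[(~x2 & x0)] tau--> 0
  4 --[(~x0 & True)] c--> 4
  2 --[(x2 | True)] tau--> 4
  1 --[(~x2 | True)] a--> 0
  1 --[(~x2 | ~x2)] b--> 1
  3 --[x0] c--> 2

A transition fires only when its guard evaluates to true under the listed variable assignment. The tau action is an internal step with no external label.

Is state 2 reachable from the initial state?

Guard filter leaves 9 enabled edge(s).
L0 = {0}
L1 = {1}  total {0,1}
Reachable = {0,1}

Answer: UNREACHABLE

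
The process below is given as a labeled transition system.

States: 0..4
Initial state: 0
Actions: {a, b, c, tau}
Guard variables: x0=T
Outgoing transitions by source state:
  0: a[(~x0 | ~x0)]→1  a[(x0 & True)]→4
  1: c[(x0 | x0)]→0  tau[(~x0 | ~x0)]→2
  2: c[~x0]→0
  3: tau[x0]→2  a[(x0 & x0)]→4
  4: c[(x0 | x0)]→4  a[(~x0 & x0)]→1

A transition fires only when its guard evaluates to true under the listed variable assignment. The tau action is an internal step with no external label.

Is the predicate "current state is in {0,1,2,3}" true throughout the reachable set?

Inv-set: {0,1,2,3}
R = {0,4}
  0: ✓
  4: ✗ unsafe
reach 4 via a — violates

Answer: INVARIANT VIOLATED at state 4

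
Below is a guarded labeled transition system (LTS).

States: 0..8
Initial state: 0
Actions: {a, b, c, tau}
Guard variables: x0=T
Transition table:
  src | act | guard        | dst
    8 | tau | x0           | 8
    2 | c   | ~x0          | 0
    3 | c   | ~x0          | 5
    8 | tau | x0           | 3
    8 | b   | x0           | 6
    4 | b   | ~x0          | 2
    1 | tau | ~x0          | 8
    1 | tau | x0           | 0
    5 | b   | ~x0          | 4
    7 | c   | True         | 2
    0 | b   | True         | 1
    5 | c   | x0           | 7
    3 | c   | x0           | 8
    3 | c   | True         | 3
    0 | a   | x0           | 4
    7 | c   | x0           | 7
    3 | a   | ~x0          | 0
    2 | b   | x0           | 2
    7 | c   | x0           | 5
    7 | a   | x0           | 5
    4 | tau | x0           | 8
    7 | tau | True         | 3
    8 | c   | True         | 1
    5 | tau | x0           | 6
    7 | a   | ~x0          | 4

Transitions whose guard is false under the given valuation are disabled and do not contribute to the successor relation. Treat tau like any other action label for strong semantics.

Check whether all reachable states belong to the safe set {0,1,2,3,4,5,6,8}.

Answer: INVARIANT HOLDS

Trace:
Safe = {0,1,2,3,4,5,6,8}
Reach set: {0,1,3,4,6,8}
  0: safe
  1: safe
  3: safe
  4: safe
  6: safe
  8: safe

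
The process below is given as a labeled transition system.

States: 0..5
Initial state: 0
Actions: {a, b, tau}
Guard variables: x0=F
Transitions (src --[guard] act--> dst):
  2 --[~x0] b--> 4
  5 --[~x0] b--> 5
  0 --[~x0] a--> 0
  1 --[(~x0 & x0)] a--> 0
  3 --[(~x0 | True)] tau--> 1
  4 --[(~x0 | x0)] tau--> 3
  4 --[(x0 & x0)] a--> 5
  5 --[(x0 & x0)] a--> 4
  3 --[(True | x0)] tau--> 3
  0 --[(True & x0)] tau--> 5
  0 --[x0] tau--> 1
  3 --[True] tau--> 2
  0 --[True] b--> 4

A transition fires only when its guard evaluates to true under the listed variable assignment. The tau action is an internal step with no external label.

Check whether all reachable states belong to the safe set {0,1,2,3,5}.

Answer: INVARIANT VIOLATED at state 4

Working:
Safe = {0,1,2,3,5}
Reachable = {0,1,2,3,4}
  0: ok
  1: ok
  2: ok
  3: ok
  4: ✗ unsafe
counterexample path to 4: b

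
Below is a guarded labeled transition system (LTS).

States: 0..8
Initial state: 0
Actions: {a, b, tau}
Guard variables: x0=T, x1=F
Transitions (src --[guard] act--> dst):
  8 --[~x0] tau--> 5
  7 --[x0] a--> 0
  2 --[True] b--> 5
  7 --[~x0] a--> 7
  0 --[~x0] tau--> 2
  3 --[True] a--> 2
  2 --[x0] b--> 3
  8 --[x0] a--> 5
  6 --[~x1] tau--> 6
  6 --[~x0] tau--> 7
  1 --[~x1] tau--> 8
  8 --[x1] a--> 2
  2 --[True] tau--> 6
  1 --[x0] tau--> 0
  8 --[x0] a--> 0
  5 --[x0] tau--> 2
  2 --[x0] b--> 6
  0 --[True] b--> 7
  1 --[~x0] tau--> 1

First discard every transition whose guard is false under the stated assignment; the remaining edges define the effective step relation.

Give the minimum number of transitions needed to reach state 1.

Answer: UNREACHABLE

Analysis:
BFS to 1:
  L0 = {0}
  L1 = {7}
1 never appears.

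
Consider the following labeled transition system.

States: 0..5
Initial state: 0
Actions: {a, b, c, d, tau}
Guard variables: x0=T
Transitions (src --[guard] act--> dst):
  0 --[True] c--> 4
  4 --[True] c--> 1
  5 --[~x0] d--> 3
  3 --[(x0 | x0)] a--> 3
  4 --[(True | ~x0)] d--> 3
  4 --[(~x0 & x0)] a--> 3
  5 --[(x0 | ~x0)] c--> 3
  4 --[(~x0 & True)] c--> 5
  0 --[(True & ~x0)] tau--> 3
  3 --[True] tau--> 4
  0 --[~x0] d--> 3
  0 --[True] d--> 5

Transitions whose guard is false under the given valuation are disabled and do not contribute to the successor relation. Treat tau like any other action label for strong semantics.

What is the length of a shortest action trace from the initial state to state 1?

Answer: 2

Trace:
BFS to 1:
  depth 0: {0}
  depth 1: {4,5}
  depth 2: {1,3}
depth(1)=2, e.g. c·c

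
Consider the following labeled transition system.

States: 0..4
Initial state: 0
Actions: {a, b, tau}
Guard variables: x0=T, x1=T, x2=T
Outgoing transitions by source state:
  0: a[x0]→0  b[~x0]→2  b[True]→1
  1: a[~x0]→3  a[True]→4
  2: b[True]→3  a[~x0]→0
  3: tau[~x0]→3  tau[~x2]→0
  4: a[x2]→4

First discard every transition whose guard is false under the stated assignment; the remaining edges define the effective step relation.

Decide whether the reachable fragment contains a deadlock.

Answer: DEADLOCK-FREE

Trace:
R = {0,1,4}
  0: a→0  b→1  [deg 2]
  1: a→4  [deg 1]
  4: a→4  [deg 1]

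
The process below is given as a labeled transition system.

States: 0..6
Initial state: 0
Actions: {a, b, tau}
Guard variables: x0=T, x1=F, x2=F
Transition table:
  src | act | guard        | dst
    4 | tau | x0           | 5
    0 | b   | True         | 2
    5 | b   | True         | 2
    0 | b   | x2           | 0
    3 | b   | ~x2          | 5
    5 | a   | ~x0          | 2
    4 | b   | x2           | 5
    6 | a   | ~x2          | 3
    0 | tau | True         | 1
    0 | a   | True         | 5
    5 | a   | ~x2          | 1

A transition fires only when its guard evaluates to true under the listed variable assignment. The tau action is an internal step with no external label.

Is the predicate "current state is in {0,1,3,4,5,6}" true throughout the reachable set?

Answer: INVARIANT VIOLATED at state 2

Analysis:
Allowed set {0,1,3,4,5,6}
Reachable = {0,1,2,5}
  0: ok
  1: ok
  2: outside
  5: ok
counterexample path to 2: b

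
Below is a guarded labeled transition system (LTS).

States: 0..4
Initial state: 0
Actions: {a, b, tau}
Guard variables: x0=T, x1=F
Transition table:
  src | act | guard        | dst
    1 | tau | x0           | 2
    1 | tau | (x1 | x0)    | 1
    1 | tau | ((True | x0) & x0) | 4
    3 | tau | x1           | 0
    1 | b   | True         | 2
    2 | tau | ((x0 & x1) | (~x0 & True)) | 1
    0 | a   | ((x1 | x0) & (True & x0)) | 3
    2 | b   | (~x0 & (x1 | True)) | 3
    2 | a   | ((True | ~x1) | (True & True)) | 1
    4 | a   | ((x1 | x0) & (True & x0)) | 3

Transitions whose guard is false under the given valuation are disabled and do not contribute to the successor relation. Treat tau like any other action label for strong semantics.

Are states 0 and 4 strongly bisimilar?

Answer: BISIMILAR

Trace:
Compute ~ classes (split until stable):
  P[0] = {{0,1,2,3,4}}
  P[1] = {{0,2,4},{1},{3}}
  P[2] = {{0,4},{1},{2},{3}}
Fixed point at round 3; 4 class(es).
class of 0: {0,4}; class of 4: {0,4}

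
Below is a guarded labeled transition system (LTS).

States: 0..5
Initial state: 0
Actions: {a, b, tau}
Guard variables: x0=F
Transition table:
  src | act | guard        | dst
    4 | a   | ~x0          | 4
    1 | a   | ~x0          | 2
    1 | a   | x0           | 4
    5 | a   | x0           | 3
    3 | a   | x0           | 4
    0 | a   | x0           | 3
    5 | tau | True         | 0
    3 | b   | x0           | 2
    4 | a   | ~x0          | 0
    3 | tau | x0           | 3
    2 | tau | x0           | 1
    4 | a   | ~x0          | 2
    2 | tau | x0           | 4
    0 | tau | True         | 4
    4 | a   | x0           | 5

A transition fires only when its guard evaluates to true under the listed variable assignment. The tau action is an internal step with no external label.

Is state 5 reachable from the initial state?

Answer: UNREACHABLE

Analysis:
Guard filter leaves 6 enabled edge(s).
depth 0: {0}
depth 1: {4}  cumulative {0,4}
depth 2: {2}  cumulative {0,2,4}
R = {0,2,4}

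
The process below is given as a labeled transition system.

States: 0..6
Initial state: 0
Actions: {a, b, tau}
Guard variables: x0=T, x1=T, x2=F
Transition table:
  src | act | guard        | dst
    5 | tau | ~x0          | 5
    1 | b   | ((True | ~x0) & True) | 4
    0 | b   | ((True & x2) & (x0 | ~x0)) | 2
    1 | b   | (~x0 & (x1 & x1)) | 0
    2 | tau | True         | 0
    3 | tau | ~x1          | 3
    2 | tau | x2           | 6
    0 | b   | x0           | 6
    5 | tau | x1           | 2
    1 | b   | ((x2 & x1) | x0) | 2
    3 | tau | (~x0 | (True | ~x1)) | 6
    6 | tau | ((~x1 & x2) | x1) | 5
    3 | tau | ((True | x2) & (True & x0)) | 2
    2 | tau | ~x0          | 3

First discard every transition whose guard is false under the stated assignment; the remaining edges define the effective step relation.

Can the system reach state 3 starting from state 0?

Answer: UNREACHABLE

Working:
After dropping false guards: 8 live edges.
Layer 0: {0}
Layer 1: {6}  cumulative {0,6}
Layer 2: {5}  cumulative {0,5,6}
Layer 3: {2}  cumulative {0,2,5,6}
R = {0,2,5,6}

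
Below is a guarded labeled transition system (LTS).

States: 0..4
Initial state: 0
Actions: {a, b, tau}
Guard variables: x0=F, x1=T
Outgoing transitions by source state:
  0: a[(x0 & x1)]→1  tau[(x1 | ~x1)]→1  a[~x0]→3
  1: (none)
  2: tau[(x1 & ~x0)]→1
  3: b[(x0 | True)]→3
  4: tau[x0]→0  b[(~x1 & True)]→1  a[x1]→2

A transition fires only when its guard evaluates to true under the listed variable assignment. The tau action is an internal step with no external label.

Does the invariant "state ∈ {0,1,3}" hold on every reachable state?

Answer: INVARIANT HOLDS

Trace:
Safe = {0,1,3}
Reach set: {0,1,3}
  0: ✓
  1: ✓
  3: ✓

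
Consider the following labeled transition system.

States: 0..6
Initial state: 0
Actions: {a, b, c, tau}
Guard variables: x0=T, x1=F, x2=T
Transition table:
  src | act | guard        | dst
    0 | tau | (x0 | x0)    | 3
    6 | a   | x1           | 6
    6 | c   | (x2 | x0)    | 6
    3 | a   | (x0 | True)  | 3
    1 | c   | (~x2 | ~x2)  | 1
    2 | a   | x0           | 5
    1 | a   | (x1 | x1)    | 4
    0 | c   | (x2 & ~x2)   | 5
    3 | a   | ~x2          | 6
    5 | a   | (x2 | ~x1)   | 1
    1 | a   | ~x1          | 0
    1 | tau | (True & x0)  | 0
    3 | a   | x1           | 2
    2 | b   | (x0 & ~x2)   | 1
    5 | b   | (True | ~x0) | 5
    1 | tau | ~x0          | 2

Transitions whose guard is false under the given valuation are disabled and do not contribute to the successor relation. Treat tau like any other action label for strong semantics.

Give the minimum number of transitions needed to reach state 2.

Answer: UNREACHABLE

Working:
BFS to 2:
  depth 0: {0}
  depth 1: {3}
2 never appears.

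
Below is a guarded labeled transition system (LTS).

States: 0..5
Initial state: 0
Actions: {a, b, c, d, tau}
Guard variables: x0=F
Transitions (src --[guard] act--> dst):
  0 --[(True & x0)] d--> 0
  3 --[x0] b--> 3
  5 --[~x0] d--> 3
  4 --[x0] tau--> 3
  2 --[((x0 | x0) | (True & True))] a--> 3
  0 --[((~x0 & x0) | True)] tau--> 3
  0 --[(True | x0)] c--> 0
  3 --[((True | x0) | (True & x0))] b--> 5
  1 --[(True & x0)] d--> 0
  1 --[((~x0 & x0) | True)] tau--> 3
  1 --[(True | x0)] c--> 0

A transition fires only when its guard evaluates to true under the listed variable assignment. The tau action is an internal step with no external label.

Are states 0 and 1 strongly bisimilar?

Answer: BISIMILAR

Working:
Refine partition for ~:
  round 0: {{0,1,2,3,4,5}}
  round 1: {{0,1},{2},{3},{4},{5}}
5 equivalence class(es) (converged in 2)
class of 0: {0,1}; class of 1: {0,1}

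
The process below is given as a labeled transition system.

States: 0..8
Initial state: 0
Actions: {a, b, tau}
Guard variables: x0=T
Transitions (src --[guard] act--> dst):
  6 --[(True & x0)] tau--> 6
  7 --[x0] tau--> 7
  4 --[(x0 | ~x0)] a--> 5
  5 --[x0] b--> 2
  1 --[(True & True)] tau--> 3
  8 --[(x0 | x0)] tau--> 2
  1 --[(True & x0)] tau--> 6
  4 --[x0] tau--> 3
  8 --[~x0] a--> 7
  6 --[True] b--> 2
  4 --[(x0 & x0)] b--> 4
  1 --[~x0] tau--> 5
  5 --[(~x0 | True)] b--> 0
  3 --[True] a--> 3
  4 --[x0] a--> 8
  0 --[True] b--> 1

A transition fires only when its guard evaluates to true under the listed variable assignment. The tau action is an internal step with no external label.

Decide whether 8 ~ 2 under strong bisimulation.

Compute ~ classes (split until stable):
  π0 = {{0,1,2,3,4,5,6,7,8}}
  π1 = {{0,5},{1,7,8},{2},{3},{4},{6}}
  π2 = {{0},{1},{2},{3},{4},{5},{6},{7},{8}}
stable after 3 split(s): 9 block(s)
class of 8: {8}; class of 2: {2}

Answer: NOT BISIMILAR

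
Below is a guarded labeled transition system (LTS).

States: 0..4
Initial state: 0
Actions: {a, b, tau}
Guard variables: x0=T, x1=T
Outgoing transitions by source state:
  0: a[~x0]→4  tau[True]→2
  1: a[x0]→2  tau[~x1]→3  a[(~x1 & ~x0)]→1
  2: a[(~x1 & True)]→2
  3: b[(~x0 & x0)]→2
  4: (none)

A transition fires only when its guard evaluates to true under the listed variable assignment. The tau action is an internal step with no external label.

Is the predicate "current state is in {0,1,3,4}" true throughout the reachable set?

Allowed set {0,1,3,4}
Reach set: {0,2}
  0: ✓
  2: VIOLATES
witness against invariant: tau → 2

Answer: INVARIANT VIOLATED at state 2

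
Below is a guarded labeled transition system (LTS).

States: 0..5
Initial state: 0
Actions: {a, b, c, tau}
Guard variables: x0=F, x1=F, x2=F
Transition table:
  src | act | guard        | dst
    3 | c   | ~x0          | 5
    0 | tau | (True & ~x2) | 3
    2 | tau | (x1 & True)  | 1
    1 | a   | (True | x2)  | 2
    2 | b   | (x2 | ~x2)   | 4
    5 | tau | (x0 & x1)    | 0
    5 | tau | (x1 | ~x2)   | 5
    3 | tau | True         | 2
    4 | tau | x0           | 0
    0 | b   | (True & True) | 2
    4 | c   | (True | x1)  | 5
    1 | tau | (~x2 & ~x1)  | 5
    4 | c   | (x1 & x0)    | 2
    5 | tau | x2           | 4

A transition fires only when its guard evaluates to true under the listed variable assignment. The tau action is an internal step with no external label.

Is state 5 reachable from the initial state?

Answer: REACHABLE

Trace:
9 transition(s) survive guard evaluation.
Layer 0: {0}
Layer 1: {2,3}  now seen {0,2,3}
Layer 2: {4,5}  now seen {0,2,3,4,5}
Reach set: {0,2,3,4,5}
trace reaching 5: tau·c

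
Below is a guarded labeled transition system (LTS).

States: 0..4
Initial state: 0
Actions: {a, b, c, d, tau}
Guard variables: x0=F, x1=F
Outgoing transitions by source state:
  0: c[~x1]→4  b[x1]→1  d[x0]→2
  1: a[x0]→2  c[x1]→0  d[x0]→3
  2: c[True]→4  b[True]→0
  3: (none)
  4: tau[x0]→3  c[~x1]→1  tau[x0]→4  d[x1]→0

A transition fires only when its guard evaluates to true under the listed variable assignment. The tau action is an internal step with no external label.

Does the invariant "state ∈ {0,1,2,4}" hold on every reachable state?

Answer: INVARIANT HOLDS

Analysis:
Safe = {0,1,2,4}
Reach set: {0,1,4}
  0: ok
  1: ok
  4: ok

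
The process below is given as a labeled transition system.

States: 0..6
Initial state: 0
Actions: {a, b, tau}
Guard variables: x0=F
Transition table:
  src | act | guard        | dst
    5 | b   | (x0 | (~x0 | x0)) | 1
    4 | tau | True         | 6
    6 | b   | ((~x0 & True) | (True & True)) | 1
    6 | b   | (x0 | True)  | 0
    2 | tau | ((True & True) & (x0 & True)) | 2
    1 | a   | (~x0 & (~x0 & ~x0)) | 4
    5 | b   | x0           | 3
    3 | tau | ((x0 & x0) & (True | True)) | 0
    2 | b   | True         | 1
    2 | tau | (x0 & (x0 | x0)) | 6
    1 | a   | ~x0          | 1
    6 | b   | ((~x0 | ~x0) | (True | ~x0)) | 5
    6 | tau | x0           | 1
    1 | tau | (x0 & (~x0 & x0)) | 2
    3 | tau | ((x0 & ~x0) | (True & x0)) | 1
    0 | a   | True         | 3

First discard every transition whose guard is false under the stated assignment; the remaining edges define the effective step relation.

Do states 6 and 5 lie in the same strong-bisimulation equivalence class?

Compute ~ classes (split until stable):
  π0 = {{0,1,2,3,4,5,6}}
  π1 = {{0,1},{2,5,6},{3},{4}}
  π2 = {{0},{1},{2,5},{3},{4},{6}}
stable after 3 split(s): 6 block(s)
6∈{6}, 5∈{2,5}

Answer: NOT BISIMILAR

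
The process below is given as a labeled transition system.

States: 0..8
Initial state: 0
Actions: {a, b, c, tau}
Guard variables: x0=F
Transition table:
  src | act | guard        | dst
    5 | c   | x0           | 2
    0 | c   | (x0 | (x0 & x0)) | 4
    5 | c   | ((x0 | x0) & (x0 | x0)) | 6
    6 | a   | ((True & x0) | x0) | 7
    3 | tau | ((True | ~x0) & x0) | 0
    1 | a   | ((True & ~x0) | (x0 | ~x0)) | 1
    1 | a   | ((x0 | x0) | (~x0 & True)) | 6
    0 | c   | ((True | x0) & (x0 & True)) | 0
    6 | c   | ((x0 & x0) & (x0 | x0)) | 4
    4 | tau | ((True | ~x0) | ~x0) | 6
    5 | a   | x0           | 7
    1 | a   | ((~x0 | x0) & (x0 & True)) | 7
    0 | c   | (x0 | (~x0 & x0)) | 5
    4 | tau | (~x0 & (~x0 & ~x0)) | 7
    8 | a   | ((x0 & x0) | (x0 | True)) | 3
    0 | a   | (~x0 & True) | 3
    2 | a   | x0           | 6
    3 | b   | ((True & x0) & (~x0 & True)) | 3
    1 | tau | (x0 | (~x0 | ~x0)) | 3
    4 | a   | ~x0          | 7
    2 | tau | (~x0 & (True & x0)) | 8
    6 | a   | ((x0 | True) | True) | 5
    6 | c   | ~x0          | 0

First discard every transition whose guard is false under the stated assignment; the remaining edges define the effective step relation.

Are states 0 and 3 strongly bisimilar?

Compute ~ classes (split until stable):
  P[0] = {{0,1,2,3,4,5,6,7,8}}
  P[1] = {{0,8},{1,4},{2,3,5,7},{6}}
  P[2] = {{0,8},{1},{2,3,5,7},{4},{6}}
5 equivalence class(es) (converged in 3)
class of 0: {0,8}; class of 3: {2,3,5,7}

Answer: NOT BISIMILAR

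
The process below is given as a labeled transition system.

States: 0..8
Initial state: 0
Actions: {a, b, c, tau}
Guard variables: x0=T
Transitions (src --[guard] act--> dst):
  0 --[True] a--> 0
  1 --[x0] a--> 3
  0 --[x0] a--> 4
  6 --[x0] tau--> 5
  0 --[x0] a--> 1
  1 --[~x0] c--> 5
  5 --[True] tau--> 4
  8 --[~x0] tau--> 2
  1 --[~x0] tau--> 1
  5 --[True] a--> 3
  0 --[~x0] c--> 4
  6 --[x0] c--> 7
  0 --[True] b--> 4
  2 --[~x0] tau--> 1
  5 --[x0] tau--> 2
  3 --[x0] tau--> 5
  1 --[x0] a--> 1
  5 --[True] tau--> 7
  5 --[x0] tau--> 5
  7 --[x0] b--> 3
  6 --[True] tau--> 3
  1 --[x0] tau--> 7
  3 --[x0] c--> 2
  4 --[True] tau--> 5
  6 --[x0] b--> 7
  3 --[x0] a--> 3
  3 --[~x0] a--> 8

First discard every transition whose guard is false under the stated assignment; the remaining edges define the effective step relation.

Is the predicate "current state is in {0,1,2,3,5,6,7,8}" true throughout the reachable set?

Answer: INVARIANT VIOLATED at state 4

Trace:
Inv-set: {0,1,2,3,5,6,7,8}
R = {0,1,2,3,4,5,7}
  0: ok
  1: ok
  2: ok
  3: ok
  4: ✗ unsafe
  5: ok
  7: ok
witness against invariant: a → 4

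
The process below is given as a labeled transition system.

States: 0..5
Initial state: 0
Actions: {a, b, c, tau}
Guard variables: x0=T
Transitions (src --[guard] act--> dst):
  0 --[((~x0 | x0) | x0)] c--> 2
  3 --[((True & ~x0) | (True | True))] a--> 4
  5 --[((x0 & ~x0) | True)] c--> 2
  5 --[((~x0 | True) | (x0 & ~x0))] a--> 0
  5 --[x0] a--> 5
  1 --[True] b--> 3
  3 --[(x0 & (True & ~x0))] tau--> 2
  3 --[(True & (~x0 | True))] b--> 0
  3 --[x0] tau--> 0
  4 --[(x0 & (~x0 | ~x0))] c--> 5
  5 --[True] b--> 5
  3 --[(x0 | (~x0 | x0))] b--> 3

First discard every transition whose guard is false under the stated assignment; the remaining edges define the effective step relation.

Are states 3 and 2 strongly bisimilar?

Compute ~ classes (split until stable):
  π0 = {{0,1,2,3,4,5}}
  π1 = {{0},{1},{2,4},{3},{5}}
stable after 2 split(s): 5 block(s)
class of 3: {3}; class of 2: {2,4}

Answer: NOT BISIMILAR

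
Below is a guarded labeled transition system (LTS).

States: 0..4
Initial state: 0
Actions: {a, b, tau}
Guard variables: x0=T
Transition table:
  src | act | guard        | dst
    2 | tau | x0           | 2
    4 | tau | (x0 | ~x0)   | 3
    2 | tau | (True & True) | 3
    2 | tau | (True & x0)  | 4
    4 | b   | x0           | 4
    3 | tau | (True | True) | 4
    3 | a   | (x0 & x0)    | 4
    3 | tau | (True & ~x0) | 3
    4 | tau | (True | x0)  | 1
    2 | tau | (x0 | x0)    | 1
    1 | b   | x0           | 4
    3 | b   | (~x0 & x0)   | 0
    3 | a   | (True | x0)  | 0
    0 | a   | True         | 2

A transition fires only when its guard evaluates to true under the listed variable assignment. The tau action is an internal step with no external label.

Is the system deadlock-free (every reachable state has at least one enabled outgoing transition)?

Answer: DEADLOCK-FREE

Analysis:
Reach set: {0,1,2,3,4}
  0: a→2  [1 out]
  1: b→4  [1 out]
  2: tau→1  tau→2  tau→3  tau→4  [4 out]
  3: a→0  a→4  tau→4  [3 out]
  4: b→4  tau→1  tau→3  [3 out]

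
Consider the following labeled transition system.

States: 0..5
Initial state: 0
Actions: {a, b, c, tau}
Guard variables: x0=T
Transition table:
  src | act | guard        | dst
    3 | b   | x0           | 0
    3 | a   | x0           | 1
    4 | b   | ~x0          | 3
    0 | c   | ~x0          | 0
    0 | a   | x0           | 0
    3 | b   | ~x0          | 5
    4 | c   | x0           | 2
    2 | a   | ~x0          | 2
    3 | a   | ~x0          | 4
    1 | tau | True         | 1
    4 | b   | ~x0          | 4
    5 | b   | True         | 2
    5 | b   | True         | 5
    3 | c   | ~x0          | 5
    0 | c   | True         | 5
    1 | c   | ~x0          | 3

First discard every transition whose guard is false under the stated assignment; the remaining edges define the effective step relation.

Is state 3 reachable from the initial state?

Answer: UNREACHABLE

Trace:
8 transition(s) survive guard evaluation.
L0 = {0}
L1 = {5}  total {0,5}
L2 = {2}  total {0,2,5}
Reach set: {0,2,5}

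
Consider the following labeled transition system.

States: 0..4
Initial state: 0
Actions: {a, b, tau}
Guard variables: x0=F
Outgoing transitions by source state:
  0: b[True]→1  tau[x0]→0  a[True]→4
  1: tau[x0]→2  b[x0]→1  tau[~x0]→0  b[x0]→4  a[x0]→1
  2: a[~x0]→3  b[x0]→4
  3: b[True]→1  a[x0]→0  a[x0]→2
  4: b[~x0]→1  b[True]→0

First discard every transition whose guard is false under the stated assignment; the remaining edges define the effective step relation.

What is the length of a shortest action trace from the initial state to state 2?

Answer: UNREACHABLE

Working:
Breadth-first toward 2:
  L0 = {0}
  L1 = {1,4}
2 never appears.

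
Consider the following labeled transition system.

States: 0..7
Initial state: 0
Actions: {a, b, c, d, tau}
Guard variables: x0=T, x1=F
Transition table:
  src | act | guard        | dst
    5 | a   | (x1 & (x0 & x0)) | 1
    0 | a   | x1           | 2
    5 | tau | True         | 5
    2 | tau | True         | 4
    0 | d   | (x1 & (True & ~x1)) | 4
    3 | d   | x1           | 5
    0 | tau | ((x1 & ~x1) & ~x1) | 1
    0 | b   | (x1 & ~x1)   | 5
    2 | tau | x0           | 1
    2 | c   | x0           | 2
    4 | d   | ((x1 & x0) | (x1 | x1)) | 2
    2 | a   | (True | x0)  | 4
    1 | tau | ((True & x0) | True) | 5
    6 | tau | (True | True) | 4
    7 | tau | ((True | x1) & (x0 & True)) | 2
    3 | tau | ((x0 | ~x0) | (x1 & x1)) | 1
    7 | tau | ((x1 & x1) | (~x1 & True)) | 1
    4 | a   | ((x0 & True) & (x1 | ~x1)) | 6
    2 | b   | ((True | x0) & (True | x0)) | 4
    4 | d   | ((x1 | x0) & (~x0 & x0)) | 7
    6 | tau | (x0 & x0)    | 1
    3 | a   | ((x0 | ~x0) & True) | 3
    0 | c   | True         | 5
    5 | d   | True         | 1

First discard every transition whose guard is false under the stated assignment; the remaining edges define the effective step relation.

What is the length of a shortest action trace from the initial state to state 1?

BFS to 1:
  depth 0: {0}
  depth 1: {5}
  depth 2: {1}
first hit 1 at d=2 via c·d

Answer: 2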